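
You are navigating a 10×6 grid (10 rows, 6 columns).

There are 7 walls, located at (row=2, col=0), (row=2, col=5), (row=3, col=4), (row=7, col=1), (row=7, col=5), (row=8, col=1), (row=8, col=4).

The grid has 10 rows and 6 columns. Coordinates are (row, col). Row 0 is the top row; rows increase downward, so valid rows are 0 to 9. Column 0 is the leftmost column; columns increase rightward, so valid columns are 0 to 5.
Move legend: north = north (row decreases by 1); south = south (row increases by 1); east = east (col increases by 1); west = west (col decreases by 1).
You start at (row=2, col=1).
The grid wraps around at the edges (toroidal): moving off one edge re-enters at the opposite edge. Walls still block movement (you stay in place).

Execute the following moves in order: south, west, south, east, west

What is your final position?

Answer: Final position: (row=4, col=0)

Derivation:
Start: (row=2, col=1)
  south (south): (row=2, col=1) -> (row=3, col=1)
  west (west): (row=3, col=1) -> (row=3, col=0)
  south (south): (row=3, col=0) -> (row=4, col=0)
  east (east): (row=4, col=0) -> (row=4, col=1)
  west (west): (row=4, col=1) -> (row=4, col=0)
Final: (row=4, col=0)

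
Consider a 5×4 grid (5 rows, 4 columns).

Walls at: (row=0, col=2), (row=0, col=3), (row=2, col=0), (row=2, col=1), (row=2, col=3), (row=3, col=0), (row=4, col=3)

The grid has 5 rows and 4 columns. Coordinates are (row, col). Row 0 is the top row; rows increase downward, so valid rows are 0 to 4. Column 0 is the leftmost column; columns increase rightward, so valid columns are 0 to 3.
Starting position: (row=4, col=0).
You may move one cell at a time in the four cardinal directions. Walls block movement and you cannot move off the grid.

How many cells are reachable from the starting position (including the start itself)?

BFS flood-fill from (row=4, col=0):
  Distance 0: (row=4, col=0)
  Distance 1: (row=4, col=1)
  Distance 2: (row=3, col=1), (row=4, col=2)
  Distance 3: (row=3, col=2)
  Distance 4: (row=2, col=2), (row=3, col=3)
  Distance 5: (row=1, col=2)
  Distance 6: (row=1, col=1), (row=1, col=3)
  Distance 7: (row=0, col=1), (row=1, col=0)
  Distance 8: (row=0, col=0)
Total reachable: 13 (grid has 13 open cells total)

Answer: Reachable cells: 13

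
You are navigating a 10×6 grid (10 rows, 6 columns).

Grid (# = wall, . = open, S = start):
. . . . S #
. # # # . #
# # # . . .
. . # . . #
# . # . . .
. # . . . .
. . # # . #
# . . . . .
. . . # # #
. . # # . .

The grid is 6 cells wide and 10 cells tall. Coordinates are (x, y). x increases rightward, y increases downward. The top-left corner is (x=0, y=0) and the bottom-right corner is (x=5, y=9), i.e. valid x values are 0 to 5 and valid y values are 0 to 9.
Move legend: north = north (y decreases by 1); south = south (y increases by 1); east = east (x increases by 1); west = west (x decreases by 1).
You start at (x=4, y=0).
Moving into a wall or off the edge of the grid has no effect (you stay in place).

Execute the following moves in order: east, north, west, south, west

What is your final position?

Answer: Final position: (x=2, y=0)

Derivation:
Start: (x=4, y=0)
  east (east): blocked, stay at (x=4, y=0)
  north (north): blocked, stay at (x=4, y=0)
  west (west): (x=4, y=0) -> (x=3, y=0)
  south (south): blocked, stay at (x=3, y=0)
  west (west): (x=3, y=0) -> (x=2, y=0)
Final: (x=2, y=0)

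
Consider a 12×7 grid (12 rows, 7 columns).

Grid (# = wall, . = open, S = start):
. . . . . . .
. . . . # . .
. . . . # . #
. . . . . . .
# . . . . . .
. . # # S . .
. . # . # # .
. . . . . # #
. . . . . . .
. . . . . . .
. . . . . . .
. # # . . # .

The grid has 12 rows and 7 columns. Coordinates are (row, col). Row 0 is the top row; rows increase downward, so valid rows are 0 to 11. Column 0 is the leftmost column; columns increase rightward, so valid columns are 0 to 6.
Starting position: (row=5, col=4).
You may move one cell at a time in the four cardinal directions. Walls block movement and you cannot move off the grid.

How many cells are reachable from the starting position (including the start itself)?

BFS flood-fill from (row=5, col=4):
  Distance 0: (row=5, col=4)
  Distance 1: (row=4, col=4), (row=5, col=5)
  Distance 2: (row=3, col=4), (row=4, col=3), (row=4, col=5), (row=5, col=6)
  Distance 3: (row=3, col=3), (row=3, col=5), (row=4, col=2), (row=4, col=6), (row=6, col=6)
  Distance 4: (row=2, col=3), (row=2, col=5), (row=3, col=2), (row=3, col=6), (row=4, col=1)
  Distance 5: (row=1, col=3), (row=1, col=5), (row=2, col=2), (row=3, col=1), (row=5, col=1)
  Distance 6: (row=0, col=3), (row=0, col=5), (row=1, col=2), (row=1, col=6), (row=2, col=1), (row=3, col=0), (row=5, col=0), (row=6, col=1)
  Distance 7: (row=0, col=2), (row=0, col=4), (row=0, col=6), (row=1, col=1), (row=2, col=0), (row=6, col=0), (row=7, col=1)
  Distance 8: (row=0, col=1), (row=1, col=0), (row=7, col=0), (row=7, col=2), (row=8, col=1)
  Distance 9: (row=0, col=0), (row=7, col=3), (row=8, col=0), (row=8, col=2), (row=9, col=1)
  Distance 10: (row=6, col=3), (row=7, col=4), (row=8, col=3), (row=9, col=0), (row=9, col=2), (row=10, col=1)
  Distance 11: (row=8, col=4), (row=9, col=3), (row=10, col=0), (row=10, col=2)
  Distance 12: (row=8, col=5), (row=9, col=4), (row=10, col=3), (row=11, col=0)
  Distance 13: (row=8, col=6), (row=9, col=5), (row=10, col=4), (row=11, col=3)
  Distance 14: (row=9, col=6), (row=10, col=5), (row=11, col=4)
  Distance 15: (row=10, col=6)
  Distance 16: (row=11, col=6)
Total reachable: 70 (grid has 70 open cells total)

Answer: Reachable cells: 70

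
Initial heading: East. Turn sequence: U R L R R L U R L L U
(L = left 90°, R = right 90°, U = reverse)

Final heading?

Answer: Final heading: West

Derivation:
Start: East
  U (U-turn (180°)) -> West
  R (right (90° clockwise)) -> North
  L (left (90° counter-clockwise)) -> West
  R (right (90° clockwise)) -> North
  R (right (90° clockwise)) -> East
  L (left (90° counter-clockwise)) -> North
  U (U-turn (180°)) -> South
  R (right (90° clockwise)) -> West
  L (left (90° counter-clockwise)) -> South
  L (left (90° counter-clockwise)) -> East
  U (U-turn (180°)) -> West
Final: West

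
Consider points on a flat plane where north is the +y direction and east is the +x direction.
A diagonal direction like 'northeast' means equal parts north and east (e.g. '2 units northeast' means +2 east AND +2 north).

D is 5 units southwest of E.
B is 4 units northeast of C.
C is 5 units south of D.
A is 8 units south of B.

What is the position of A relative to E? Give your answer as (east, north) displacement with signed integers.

Answer: A is at (east=-1, north=-14) relative to E.

Derivation:
Place E at the origin (east=0, north=0).
  D is 5 units southwest of E: delta (east=-5, north=-5); D at (east=-5, north=-5).
  C is 5 units south of D: delta (east=+0, north=-5); C at (east=-5, north=-10).
  B is 4 units northeast of C: delta (east=+4, north=+4); B at (east=-1, north=-6).
  A is 8 units south of B: delta (east=+0, north=-8); A at (east=-1, north=-14).
Therefore A relative to E: (east=-1, north=-14).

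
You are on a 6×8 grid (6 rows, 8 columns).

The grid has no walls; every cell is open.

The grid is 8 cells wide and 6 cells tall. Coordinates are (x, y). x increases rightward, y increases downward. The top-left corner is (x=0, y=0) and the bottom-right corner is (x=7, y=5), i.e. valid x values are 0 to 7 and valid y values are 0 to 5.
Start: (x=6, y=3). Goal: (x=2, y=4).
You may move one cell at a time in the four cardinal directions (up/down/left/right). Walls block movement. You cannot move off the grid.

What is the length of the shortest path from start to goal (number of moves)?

BFS from (x=6, y=3) until reaching (x=2, y=4):
  Distance 0: (x=6, y=3)
  Distance 1: (x=6, y=2), (x=5, y=3), (x=7, y=3), (x=6, y=4)
  Distance 2: (x=6, y=1), (x=5, y=2), (x=7, y=2), (x=4, y=3), (x=5, y=4), (x=7, y=4), (x=6, y=5)
  Distance 3: (x=6, y=0), (x=5, y=1), (x=7, y=1), (x=4, y=2), (x=3, y=3), (x=4, y=4), (x=5, y=5), (x=7, y=5)
  Distance 4: (x=5, y=0), (x=7, y=0), (x=4, y=1), (x=3, y=2), (x=2, y=3), (x=3, y=4), (x=4, y=5)
  Distance 5: (x=4, y=0), (x=3, y=1), (x=2, y=2), (x=1, y=3), (x=2, y=4), (x=3, y=5)  <- goal reached here
One shortest path (5 moves): (x=6, y=3) -> (x=5, y=3) -> (x=4, y=3) -> (x=3, y=3) -> (x=2, y=3) -> (x=2, y=4)

Answer: Shortest path length: 5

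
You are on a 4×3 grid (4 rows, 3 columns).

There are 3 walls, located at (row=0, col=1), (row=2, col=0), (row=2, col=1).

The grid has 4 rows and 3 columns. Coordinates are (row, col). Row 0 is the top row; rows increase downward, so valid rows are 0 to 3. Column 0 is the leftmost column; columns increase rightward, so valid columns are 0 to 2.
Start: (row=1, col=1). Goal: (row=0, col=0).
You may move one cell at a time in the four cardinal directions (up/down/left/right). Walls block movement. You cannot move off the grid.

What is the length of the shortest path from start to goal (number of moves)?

BFS from (row=1, col=1) until reaching (row=0, col=0):
  Distance 0: (row=1, col=1)
  Distance 1: (row=1, col=0), (row=1, col=2)
  Distance 2: (row=0, col=0), (row=0, col=2), (row=2, col=2)  <- goal reached here
One shortest path (2 moves): (row=1, col=1) -> (row=1, col=0) -> (row=0, col=0)

Answer: Shortest path length: 2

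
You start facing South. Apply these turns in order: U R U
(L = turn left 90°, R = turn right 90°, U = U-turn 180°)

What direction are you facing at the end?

Start: South
  U (U-turn (180°)) -> North
  R (right (90° clockwise)) -> East
  U (U-turn (180°)) -> West
Final: West

Answer: Final heading: West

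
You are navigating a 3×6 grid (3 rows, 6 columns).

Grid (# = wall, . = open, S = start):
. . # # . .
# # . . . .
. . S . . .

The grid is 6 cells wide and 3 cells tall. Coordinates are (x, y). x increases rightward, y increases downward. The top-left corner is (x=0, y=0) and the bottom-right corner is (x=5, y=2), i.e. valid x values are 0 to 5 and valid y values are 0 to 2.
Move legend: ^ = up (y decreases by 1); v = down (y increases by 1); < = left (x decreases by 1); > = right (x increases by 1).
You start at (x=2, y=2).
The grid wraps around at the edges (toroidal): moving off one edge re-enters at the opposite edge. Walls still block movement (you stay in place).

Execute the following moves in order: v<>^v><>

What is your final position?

Answer: Final position: (x=3, y=2)

Derivation:
Start: (x=2, y=2)
  v (down): blocked, stay at (x=2, y=2)
  < (left): (x=2, y=2) -> (x=1, y=2)
  > (right): (x=1, y=2) -> (x=2, y=2)
  ^ (up): (x=2, y=2) -> (x=2, y=1)
  v (down): (x=2, y=1) -> (x=2, y=2)
  > (right): (x=2, y=2) -> (x=3, y=2)
  < (left): (x=3, y=2) -> (x=2, y=2)
  > (right): (x=2, y=2) -> (x=3, y=2)
Final: (x=3, y=2)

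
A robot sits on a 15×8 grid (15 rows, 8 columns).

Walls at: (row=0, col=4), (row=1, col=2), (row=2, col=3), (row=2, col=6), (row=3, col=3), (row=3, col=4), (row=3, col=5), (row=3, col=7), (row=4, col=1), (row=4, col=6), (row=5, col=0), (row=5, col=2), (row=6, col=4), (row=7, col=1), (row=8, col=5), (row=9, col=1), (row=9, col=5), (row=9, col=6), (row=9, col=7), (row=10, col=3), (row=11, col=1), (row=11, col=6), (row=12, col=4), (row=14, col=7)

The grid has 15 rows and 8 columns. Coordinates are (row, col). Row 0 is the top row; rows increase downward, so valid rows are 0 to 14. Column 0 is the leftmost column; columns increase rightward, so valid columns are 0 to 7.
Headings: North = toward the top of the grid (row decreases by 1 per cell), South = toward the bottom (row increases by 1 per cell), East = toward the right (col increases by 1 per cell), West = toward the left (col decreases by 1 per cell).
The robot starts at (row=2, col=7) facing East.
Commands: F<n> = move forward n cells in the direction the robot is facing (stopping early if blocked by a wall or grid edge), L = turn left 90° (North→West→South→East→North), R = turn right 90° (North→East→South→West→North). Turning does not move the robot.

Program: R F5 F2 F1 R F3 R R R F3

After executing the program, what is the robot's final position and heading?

Answer: Final position: (row=2, col=7), facing South

Derivation:
Start: (row=2, col=7), facing East
  R: turn right, now facing South
  F5: move forward 0/5 (blocked), now at (row=2, col=7)
  F2: move forward 0/2 (blocked), now at (row=2, col=7)
  F1: move forward 0/1 (blocked), now at (row=2, col=7)
  R: turn right, now facing West
  F3: move forward 0/3 (blocked), now at (row=2, col=7)
  R: turn right, now facing North
  R: turn right, now facing East
  R: turn right, now facing South
  F3: move forward 0/3 (blocked), now at (row=2, col=7)
Final: (row=2, col=7), facing South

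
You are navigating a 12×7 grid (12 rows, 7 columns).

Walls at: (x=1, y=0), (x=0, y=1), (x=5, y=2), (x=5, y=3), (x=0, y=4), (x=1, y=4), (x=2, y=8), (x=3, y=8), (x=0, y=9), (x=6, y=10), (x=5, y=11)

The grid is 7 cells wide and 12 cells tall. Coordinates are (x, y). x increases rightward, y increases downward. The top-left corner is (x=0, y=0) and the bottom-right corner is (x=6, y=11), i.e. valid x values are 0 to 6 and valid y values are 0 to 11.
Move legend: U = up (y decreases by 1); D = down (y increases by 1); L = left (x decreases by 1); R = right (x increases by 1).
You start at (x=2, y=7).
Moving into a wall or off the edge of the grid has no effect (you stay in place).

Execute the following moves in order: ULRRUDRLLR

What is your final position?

Answer: Final position: (x=3, y=6)

Derivation:
Start: (x=2, y=7)
  U (up): (x=2, y=7) -> (x=2, y=6)
  L (left): (x=2, y=6) -> (x=1, y=6)
  R (right): (x=1, y=6) -> (x=2, y=6)
  R (right): (x=2, y=6) -> (x=3, y=6)
  U (up): (x=3, y=6) -> (x=3, y=5)
  D (down): (x=3, y=5) -> (x=3, y=6)
  R (right): (x=3, y=6) -> (x=4, y=6)
  L (left): (x=4, y=6) -> (x=3, y=6)
  L (left): (x=3, y=6) -> (x=2, y=6)
  R (right): (x=2, y=6) -> (x=3, y=6)
Final: (x=3, y=6)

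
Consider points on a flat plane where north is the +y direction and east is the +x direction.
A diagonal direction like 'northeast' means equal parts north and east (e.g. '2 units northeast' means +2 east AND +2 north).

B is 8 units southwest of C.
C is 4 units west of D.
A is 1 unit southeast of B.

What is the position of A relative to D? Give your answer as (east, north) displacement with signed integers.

Answer: A is at (east=-11, north=-9) relative to D.

Derivation:
Place D at the origin (east=0, north=0).
  C is 4 units west of D: delta (east=-4, north=+0); C at (east=-4, north=0).
  B is 8 units southwest of C: delta (east=-8, north=-8); B at (east=-12, north=-8).
  A is 1 unit southeast of B: delta (east=+1, north=-1); A at (east=-11, north=-9).
Therefore A relative to D: (east=-11, north=-9).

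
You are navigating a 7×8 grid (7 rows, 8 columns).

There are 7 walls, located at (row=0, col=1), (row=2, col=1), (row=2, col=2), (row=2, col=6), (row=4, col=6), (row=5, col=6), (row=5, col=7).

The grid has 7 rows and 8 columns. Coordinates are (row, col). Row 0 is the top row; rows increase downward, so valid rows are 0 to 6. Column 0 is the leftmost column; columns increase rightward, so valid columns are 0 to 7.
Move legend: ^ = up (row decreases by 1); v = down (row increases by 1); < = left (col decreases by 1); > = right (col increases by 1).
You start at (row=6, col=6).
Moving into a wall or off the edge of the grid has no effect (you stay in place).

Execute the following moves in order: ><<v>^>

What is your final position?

Start: (row=6, col=6)
  > (right): (row=6, col=6) -> (row=6, col=7)
  < (left): (row=6, col=7) -> (row=6, col=6)
  < (left): (row=6, col=6) -> (row=6, col=5)
  v (down): blocked, stay at (row=6, col=5)
  > (right): (row=6, col=5) -> (row=6, col=6)
  ^ (up): blocked, stay at (row=6, col=6)
  > (right): (row=6, col=6) -> (row=6, col=7)
Final: (row=6, col=7)

Answer: Final position: (row=6, col=7)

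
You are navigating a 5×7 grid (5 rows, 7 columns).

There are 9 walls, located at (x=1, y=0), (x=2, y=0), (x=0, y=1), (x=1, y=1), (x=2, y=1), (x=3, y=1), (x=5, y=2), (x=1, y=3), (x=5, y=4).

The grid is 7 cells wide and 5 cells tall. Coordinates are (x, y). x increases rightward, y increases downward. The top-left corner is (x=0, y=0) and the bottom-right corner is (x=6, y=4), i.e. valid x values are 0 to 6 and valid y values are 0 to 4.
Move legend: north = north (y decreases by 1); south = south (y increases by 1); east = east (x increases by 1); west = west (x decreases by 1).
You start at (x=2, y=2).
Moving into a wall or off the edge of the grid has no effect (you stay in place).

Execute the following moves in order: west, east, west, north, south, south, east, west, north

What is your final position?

Answer: Final position: (x=1, y=2)

Derivation:
Start: (x=2, y=2)
  west (west): (x=2, y=2) -> (x=1, y=2)
  east (east): (x=1, y=2) -> (x=2, y=2)
  west (west): (x=2, y=2) -> (x=1, y=2)
  north (north): blocked, stay at (x=1, y=2)
  south (south): blocked, stay at (x=1, y=2)
  south (south): blocked, stay at (x=1, y=2)
  east (east): (x=1, y=2) -> (x=2, y=2)
  west (west): (x=2, y=2) -> (x=1, y=2)
  north (north): blocked, stay at (x=1, y=2)
Final: (x=1, y=2)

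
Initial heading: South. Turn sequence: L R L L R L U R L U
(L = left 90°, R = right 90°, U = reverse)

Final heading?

Start: South
  L (left (90° counter-clockwise)) -> East
  R (right (90° clockwise)) -> South
  L (left (90° counter-clockwise)) -> East
  L (left (90° counter-clockwise)) -> North
  R (right (90° clockwise)) -> East
  L (left (90° counter-clockwise)) -> North
  U (U-turn (180°)) -> South
  R (right (90° clockwise)) -> West
  L (left (90° counter-clockwise)) -> South
  U (U-turn (180°)) -> North
Final: North

Answer: Final heading: North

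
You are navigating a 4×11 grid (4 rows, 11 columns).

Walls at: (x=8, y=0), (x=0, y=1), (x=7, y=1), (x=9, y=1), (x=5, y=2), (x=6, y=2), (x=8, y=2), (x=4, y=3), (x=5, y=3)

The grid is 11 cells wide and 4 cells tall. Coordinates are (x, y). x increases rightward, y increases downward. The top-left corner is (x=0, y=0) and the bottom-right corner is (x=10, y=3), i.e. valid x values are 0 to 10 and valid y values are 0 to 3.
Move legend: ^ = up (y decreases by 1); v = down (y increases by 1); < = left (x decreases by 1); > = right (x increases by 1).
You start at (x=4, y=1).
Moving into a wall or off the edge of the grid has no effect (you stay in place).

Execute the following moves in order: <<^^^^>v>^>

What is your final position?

Start: (x=4, y=1)
  < (left): (x=4, y=1) -> (x=3, y=1)
  < (left): (x=3, y=1) -> (x=2, y=1)
  ^ (up): (x=2, y=1) -> (x=2, y=0)
  [×3]^ (up): blocked, stay at (x=2, y=0)
  > (right): (x=2, y=0) -> (x=3, y=0)
  v (down): (x=3, y=0) -> (x=3, y=1)
  > (right): (x=3, y=1) -> (x=4, y=1)
  ^ (up): (x=4, y=1) -> (x=4, y=0)
  > (right): (x=4, y=0) -> (x=5, y=0)
Final: (x=5, y=0)

Answer: Final position: (x=5, y=0)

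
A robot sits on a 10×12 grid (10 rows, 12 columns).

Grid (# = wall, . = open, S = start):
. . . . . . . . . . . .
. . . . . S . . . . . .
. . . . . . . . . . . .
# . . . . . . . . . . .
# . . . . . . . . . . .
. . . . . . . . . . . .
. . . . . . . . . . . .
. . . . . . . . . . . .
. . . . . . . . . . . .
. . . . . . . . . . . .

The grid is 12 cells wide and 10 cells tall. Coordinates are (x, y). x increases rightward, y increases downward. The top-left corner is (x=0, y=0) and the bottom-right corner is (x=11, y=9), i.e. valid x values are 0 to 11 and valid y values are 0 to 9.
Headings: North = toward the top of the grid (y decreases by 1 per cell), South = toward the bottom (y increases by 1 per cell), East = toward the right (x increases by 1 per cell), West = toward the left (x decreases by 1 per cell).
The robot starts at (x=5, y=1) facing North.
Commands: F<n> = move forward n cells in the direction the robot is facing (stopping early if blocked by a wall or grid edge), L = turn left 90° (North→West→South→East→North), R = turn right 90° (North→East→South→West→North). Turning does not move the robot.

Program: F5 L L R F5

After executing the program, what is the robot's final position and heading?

Start: (x=5, y=1), facing North
  F5: move forward 1/5 (blocked), now at (x=5, y=0)
  L: turn left, now facing West
  L: turn left, now facing South
  R: turn right, now facing West
  F5: move forward 5, now at (x=0, y=0)
Final: (x=0, y=0), facing West

Answer: Final position: (x=0, y=0), facing West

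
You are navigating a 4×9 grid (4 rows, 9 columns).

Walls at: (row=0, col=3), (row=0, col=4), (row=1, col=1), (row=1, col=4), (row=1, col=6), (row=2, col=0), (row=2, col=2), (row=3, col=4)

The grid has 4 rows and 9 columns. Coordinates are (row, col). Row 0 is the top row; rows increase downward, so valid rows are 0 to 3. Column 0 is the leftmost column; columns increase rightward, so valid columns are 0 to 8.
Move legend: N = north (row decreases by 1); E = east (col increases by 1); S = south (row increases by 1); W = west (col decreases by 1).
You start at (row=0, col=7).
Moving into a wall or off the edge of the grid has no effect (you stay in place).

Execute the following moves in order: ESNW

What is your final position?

Answer: Final position: (row=0, col=7)

Derivation:
Start: (row=0, col=7)
  E (east): (row=0, col=7) -> (row=0, col=8)
  S (south): (row=0, col=8) -> (row=1, col=8)
  N (north): (row=1, col=8) -> (row=0, col=8)
  W (west): (row=0, col=8) -> (row=0, col=7)
Final: (row=0, col=7)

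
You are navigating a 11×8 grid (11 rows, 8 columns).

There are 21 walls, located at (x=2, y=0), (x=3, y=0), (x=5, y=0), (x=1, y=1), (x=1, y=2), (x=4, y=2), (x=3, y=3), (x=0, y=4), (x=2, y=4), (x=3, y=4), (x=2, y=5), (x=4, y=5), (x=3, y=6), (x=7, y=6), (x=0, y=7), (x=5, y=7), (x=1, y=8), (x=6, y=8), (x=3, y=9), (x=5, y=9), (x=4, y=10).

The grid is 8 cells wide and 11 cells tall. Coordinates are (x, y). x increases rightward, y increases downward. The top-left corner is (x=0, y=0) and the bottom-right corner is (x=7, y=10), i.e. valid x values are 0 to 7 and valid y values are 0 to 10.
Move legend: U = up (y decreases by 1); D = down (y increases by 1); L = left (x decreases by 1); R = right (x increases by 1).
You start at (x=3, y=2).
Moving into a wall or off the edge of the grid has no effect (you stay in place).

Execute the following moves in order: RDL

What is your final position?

Start: (x=3, y=2)
  R (right): blocked, stay at (x=3, y=2)
  D (down): blocked, stay at (x=3, y=2)
  L (left): (x=3, y=2) -> (x=2, y=2)
Final: (x=2, y=2)

Answer: Final position: (x=2, y=2)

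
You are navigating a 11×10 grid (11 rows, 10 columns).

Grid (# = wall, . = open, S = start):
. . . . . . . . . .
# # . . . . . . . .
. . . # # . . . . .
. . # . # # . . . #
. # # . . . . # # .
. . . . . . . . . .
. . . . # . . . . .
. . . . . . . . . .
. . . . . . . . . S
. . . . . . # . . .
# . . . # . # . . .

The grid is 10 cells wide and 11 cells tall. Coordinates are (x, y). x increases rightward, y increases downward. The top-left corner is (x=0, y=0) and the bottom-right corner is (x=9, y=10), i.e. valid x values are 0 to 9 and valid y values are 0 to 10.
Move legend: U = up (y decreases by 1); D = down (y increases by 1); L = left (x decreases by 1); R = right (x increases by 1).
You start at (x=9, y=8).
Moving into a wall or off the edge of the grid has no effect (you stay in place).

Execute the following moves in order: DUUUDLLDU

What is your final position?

Start: (x=9, y=8)
  D (down): (x=9, y=8) -> (x=9, y=9)
  U (up): (x=9, y=9) -> (x=9, y=8)
  U (up): (x=9, y=8) -> (x=9, y=7)
  U (up): (x=9, y=7) -> (x=9, y=6)
  D (down): (x=9, y=6) -> (x=9, y=7)
  L (left): (x=9, y=7) -> (x=8, y=7)
  L (left): (x=8, y=7) -> (x=7, y=7)
  D (down): (x=7, y=7) -> (x=7, y=8)
  U (up): (x=7, y=8) -> (x=7, y=7)
Final: (x=7, y=7)

Answer: Final position: (x=7, y=7)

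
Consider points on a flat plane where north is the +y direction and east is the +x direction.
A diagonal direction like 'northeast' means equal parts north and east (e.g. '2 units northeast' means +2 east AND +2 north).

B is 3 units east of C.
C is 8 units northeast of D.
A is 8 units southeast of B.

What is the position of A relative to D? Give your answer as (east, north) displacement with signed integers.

Place D at the origin (east=0, north=0).
  C is 8 units northeast of D: delta (east=+8, north=+8); C at (east=8, north=8).
  B is 3 units east of C: delta (east=+3, north=+0); B at (east=11, north=8).
  A is 8 units southeast of B: delta (east=+8, north=-8); A at (east=19, north=0).
Therefore A relative to D: (east=19, north=0).

Answer: A is at (east=19, north=0) relative to D.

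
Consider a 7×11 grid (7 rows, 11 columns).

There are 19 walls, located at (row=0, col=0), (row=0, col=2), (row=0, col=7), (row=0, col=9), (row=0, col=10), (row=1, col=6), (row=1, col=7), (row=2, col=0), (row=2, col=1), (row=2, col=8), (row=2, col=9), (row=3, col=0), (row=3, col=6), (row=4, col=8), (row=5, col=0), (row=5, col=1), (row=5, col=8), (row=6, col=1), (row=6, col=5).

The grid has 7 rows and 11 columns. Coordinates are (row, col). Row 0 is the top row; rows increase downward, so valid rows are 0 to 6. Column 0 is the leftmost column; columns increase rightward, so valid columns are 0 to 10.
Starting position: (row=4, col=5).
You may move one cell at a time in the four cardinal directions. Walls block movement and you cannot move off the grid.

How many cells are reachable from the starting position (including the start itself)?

Answer: Reachable cells: 57

Derivation:
BFS flood-fill from (row=4, col=5):
  Distance 0: (row=4, col=5)
  Distance 1: (row=3, col=5), (row=4, col=4), (row=4, col=6), (row=5, col=5)
  Distance 2: (row=2, col=5), (row=3, col=4), (row=4, col=3), (row=4, col=7), (row=5, col=4), (row=5, col=6)
  Distance 3: (row=1, col=5), (row=2, col=4), (row=2, col=6), (row=3, col=3), (row=3, col=7), (row=4, col=2), (row=5, col=3), (row=5, col=7), (row=6, col=4), (row=6, col=6)
  Distance 4: (row=0, col=5), (row=1, col=4), (row=2, col=3), (row=2, col=7), (row=3, col=2), (row=3, col=8), (row=4, col=1), (row=5, col=2), (row=6, col=3), (row=6, col=7)
  Distance 5: (row=0, col=4), (row=0, col=6), (row=1, col=3), (row=2, col=2), (row=3, col=1), (row=3, col=9), (row=4, col=0), (row=6, col=2), (row=6, col=8)
  Distance 6: (row=0, col=3), (row=1, col=2), (row=3, col=10), (row=4, col=9), (row=6, col=9)
  Distance 7: (row=1, col=1), (row=2, col=10), (row=4, col=10), (row=5, col=9), (row=6, col=10)
  Distance 8: (row=0, col=1), (row=1, col=0), (row=1, col=10), (row=5, col=10)
  Distance 9: (row=1, col=9)
  Distance 10: (row=1, col=8)
  Distance 11: (row=0, col=8)
Total reachable: 57 (grid has 58 open cells total)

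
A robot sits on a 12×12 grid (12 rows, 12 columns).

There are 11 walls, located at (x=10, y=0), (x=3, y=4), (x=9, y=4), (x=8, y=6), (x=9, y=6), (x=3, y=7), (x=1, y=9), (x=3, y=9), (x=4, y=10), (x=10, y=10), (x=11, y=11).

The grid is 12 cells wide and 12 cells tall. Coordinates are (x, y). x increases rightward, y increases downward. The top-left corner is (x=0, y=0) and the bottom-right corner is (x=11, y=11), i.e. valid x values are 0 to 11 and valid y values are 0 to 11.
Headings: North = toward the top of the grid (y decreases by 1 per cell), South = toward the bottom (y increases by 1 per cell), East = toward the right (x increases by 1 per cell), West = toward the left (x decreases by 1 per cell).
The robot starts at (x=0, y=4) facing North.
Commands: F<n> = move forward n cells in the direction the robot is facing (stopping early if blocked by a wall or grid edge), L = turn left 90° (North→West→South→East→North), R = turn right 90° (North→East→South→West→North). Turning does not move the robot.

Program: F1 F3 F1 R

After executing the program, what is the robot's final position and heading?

Answer: Final position: (x=0, y=0), facing East

Derivation:
Start: (x=0, y=4), facing North
  F1: move forward 1, now at (x=0, y=3)
  F3: move forward 3, now at (x=0, y=0)
  F1: move forward 0/1 (blocked), now at (x=0, y=0)
  R: turn right, now facing East
Final: (x=0, y=0), facing East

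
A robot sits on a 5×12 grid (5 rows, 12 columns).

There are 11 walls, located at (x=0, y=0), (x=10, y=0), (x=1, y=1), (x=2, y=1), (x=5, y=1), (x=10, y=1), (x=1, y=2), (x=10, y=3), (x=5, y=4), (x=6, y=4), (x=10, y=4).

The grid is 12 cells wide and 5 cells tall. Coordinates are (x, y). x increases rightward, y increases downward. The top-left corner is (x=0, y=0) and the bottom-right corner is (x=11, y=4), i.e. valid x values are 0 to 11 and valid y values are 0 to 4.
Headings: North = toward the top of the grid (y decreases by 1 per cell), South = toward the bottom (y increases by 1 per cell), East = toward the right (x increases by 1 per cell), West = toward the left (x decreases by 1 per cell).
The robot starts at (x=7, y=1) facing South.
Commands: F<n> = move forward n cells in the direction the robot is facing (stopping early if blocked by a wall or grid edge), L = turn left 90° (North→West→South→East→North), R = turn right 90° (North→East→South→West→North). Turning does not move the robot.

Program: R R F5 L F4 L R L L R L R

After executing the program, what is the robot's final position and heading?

Start: (x=7, y=1), facing South
  R: turn right, now facing West
  R: turn right, now facing North
  F5: move forward 1/5 (blocked), now at (x=7, y=0)
  L: turn left, now facing West
  F4: move forward 4, now at (x=3, y=0)
  L: turn left, now facing South
  R: turn right, now facing West
  L: turn left, now facing South
  L: turn left, now facing East
  R: turn right, now facing South
  L: turn left, now facing East
  R: turn right, now facing South
Final: (x=3, y=0), facing South

Answer: Final position: (x=3, y=0), facing South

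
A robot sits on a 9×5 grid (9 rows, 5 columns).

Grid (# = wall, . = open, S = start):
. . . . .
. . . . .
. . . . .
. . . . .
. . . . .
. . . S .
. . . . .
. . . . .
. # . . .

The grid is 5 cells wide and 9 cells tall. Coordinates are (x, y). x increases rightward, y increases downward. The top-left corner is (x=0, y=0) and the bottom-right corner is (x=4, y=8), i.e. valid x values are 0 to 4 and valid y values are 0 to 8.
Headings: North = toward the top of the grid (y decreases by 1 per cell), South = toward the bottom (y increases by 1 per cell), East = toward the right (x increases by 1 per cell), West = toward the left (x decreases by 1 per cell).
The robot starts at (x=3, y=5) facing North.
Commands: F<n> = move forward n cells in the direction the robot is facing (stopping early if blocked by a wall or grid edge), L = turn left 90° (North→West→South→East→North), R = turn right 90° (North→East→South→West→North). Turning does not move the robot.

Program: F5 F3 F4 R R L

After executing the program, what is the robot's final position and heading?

Answer: Final position: (x=3, y=0), facing East

Derivation:
Start: (x=3, y=5), facing North
  F5: move forward 5, now at (x=3, y=0)
  F3: move forward 0/3 (blocked), now at (x=3, y=0)
  F4: move forward 0/4 (blocked), now at (x=3, y=0)
  R: turn right, now facing East
  R: turn right, now facing South
  L: turn left, now facing East
Final: (x=3, y=0), facing East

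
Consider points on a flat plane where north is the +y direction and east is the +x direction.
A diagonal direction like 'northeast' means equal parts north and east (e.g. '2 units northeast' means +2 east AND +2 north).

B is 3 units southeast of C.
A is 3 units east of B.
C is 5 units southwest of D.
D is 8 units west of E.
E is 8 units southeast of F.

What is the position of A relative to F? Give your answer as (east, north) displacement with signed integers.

Answer: A is at (east=1, north=-16) relative to F.

Derivation:
Place F at the origin (east=0, north=0).
  E is 8 units southeast of F: delta (east=+8, north=-8); E at (east=8, north=-8).
  D is 8 units west of E: delta (east=-8, north=+0); D at (east=0, north=-8).
  C is 5 units southwest of D: delta (east=-5, north=-5); C at (east=-5, north=-13).
  B is 3 units southeast of C: delta (east=+3, north=-3); B at (east=-2, north=-16).
  A is 3 units east of B: delta (east=+3, north=+0); A at (east=1, north=-16).
Therefore A relative to F: (east=1, north=-16).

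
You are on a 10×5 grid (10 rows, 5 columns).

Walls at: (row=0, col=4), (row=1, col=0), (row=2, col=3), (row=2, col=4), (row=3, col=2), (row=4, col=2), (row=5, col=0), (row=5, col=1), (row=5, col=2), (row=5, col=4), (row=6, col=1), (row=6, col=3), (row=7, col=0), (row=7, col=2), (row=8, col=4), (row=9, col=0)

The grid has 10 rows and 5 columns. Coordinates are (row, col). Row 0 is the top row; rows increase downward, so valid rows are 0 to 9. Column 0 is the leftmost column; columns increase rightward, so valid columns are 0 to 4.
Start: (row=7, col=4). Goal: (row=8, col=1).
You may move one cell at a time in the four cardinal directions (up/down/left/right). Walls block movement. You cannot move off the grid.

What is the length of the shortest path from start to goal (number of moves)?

BFS from (row=7, col=4) until reaching (row=8, col=1):
  Distance 0: (row=7, col=4)
  Distance 1: (row=6, col=4), (row=7, col=3)
  Distance 2: (row=8, col=3)
  Distance 3: (row=8, col=2), (row=9, col=3)
  Distance 4: (row=8, col=1), (row=9, col=2), (row=9, col=4)  <- goal reached here
One shortest path (4 moves): (row=7, col=4) -> (row=7, col=3) -> (row=8, col=3) -> (row=8, col=2) -> (row=8, col=1)

Answer: Shortest path length: 4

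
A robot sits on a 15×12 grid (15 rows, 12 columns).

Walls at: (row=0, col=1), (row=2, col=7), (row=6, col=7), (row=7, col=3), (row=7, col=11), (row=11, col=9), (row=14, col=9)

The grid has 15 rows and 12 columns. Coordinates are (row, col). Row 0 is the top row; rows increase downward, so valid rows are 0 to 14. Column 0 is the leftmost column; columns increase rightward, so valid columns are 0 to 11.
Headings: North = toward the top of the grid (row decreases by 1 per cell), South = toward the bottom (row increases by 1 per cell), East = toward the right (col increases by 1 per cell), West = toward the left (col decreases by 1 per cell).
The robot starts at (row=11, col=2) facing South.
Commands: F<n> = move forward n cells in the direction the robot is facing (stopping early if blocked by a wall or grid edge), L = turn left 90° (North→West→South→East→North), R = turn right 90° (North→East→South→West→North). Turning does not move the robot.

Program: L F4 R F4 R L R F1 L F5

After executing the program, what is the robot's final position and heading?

Start: (row=11, col=2), facing South
  L: turn left, now facing East
  F4: move forward 4, now at (row=11, col=6)
  R: turn right, now facing South
  F4: move forward 3/4 (blocked), now at (row=14, col=6)
  R: turn right, now facing West
  L: turn left, now facing South
  R: turn right, now facing West
  F1: move forward 1, now at (row=14, col=5)
  L: turn left, now facing South
  F5: move forward 0/5 (blocked), now at (row=14, col=5)
Final: (row=14, col=5), facing South

Answer: Final position: (row=14, col=5), facing South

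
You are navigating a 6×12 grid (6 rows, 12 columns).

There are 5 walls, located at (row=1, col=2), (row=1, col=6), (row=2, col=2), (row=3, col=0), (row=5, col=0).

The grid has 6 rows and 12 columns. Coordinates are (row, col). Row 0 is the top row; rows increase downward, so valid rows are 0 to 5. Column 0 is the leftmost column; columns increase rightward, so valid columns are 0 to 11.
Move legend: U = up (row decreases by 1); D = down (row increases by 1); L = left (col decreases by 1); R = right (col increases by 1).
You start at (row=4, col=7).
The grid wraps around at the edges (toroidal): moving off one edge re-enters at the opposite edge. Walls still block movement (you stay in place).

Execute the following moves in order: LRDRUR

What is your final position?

Start: (row=4, col=7)
  L (left): (row=4, col=7) -> (row=4, col=6)
  R (right): (row=4, col=6) -> (row=4, col=7)
  D (down): (row=4, col=7) -> (row=5, col=7)
  R (right): (row=5, col=7) -> (row=5, col=8)
  U (up): (row=5, col=8) -> (row=4, col=8)
  R (right): (row=4, col=8) -> (row=4, col=9)
Final: (row=4, col=9)

Answer: Final position: (row=4, col=9)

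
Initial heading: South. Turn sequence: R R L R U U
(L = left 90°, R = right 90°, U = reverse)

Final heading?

Start: South
  R (right (90° clockwise)) -> West
  R (right (90° clockwise)) -> North
  L (left (90° counter-clockwise)) -> West
  R (right (90° clockwise)) -> North
  U (U-turn (180°)) -> South
  U (U-turn (180°)) -> North
Final: North

Answer: Final heading: North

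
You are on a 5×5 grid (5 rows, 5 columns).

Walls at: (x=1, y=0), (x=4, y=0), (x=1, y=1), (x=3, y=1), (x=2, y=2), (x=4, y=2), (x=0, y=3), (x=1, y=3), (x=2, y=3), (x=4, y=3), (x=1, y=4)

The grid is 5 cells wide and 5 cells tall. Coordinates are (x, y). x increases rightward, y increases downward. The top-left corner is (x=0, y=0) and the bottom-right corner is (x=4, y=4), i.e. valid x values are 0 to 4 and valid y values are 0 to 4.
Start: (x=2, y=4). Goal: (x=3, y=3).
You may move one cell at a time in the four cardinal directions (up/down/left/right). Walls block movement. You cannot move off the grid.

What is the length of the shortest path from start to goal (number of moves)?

BFS from (x=2, y=4) until reaching (x=3, y=3):
  Distance 0: (x=2, y=4)
  Distance 1: (x=3, y=4)
  Distance 2: (x=3, y=3), (x=4, y=4)  <- goal reached here
One shortest path (2 moves): (x=2, y=4) -> (x=3, y=4) -> (x=3, y=3)

Answer: Shortest path length: 2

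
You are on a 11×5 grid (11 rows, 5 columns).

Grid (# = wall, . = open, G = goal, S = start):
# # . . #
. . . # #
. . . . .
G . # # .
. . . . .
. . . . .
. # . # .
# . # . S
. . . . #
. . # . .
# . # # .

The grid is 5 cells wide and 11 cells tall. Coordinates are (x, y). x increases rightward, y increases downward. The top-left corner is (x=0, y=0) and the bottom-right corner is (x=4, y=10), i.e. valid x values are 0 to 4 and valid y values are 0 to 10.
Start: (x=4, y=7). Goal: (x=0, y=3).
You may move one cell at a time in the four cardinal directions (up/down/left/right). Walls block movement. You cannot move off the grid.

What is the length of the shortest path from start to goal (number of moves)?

BFS from (x=4, y=7) until reaching (x=0, y=3):
  Distance 0: (x=4, y=7)
  Distance 1: (x=4, y=6), (x=3, y=7)
  Distance 2: (x=4, y=5), (x=3, y=8)
  Distance 3: (x=4, y=4), (x=3, y=5), (x=2, y=8), (x=3, y=9)
  Distance 4: (x=4, y=3), (x=3, y=4), (x=2, y=5), (x=1, y=8), (x=4, y=9)
  Distance 5: (x=4, y=2), (x=2, y=4), (x=1, y=5), (x=2, y=6), (x=1, y=7), (x=0, y=8), (x=1, y=9), (x=4, y=10)
  Distance 6: (x=3, y=2), (x=1, y=4), (x=0, y=5), (x=0, y=9), (x=1, y=10)
  Distance 7: (x=2, y=2), (x=1, y=3), (x=0, y=4), (x=0, y=6)
  Distance 8: (x=2, y=1), (x=1, y=2), (x=0, y=3)  <- goal reached here
One shortest path (8 moves): (x=4, y=7) -> (x=4, y=6) -> (x=4, y=5) -> (x=3, y=5) -> (x=2, y=5) -> (x=1, y=5) -> (x=0, y=5) -> (x=0, y=4) -> (x=0, y=3)

Answer: Shortest path length: 8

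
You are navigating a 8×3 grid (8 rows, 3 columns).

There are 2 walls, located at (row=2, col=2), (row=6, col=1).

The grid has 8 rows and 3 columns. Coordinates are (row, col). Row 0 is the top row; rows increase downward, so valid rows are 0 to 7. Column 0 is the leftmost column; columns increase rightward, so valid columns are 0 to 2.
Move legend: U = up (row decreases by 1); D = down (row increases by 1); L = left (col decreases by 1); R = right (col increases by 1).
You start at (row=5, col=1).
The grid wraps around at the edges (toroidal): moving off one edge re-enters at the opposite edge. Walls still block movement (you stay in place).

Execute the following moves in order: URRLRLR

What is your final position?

Answer: Final position: (row=4, col=0)

Derivation:
Start: (row=5, col=1)
  U (up): (row=5, col=1) -> (row=4, col=1)
  R (right): (row=4, col=1) -> (row=4, col=2)
  R (right): (row=4, col=2) -> (row=4, col=0)
  L (left): (row=4, col=0) -> (row=4, col=2)
  R (right): (row=4, col=2) -> (row=4, col=0)
  L (left): (row=4, col=0) -> (row=4, col=2)
  R (right): (row=4, col=2) -> (row=4, col=0)
Final: (row=4, col=0)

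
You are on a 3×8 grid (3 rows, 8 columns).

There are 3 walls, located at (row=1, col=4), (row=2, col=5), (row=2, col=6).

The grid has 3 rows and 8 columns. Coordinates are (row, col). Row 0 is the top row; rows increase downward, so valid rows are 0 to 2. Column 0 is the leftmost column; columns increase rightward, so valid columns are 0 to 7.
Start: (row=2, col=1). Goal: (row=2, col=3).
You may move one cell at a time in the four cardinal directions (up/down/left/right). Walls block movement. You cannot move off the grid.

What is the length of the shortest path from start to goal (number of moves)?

BFS from (row=2, col=1) until reaching (row=2, col=3):
  Distance 0: (row=2, col=1)
  Distance 1: (row=1, col=1), (row=2, col=0), (row=2, col=2)
  Distance 2: (row=0, col=1), (row=1, col=0), (row=1, col=2), (row=2, col=3)  <- goal reached here
One shortest path (2 moves): (row=2, col=1) -> (row=2, col=2) -> (row=2, col=3)

Answer: Shortest path length: 2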